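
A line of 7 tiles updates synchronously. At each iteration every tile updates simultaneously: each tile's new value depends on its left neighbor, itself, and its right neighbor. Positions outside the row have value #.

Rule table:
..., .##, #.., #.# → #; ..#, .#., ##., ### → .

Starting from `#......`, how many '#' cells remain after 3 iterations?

.#####.
##....#
..###.#
count of #: 4

4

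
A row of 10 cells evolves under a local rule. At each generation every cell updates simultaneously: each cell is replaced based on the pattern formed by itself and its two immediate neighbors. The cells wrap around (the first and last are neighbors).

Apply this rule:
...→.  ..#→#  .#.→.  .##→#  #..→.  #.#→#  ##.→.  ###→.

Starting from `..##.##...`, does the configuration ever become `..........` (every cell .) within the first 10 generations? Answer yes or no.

no

generation 1: .##.##....
generation 2: ##.##.....
generation 3: #.##.....#
generation 4: .##.....##
generation 5: ##.....##.
generation 6: #.....##.#
generation 7: .....##.##
generation 8: ....##.##.
generation 9: ...##.##..
generation 10: ..##.##...
generation 10 is ..##.##..., still not uniform .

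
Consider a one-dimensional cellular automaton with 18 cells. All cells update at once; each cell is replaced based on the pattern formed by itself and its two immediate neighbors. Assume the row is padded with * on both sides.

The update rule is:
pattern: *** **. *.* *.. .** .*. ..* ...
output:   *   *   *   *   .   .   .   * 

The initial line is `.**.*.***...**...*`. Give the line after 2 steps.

*.**.*.****..***..
**.**.*.****..***.

**.**.*.****..***.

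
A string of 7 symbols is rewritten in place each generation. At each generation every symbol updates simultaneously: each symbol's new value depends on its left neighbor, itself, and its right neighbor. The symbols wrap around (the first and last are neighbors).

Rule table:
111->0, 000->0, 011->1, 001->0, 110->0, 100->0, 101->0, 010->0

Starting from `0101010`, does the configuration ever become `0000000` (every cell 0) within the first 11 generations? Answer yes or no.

0000000
all cells are 0 at generation 1

yes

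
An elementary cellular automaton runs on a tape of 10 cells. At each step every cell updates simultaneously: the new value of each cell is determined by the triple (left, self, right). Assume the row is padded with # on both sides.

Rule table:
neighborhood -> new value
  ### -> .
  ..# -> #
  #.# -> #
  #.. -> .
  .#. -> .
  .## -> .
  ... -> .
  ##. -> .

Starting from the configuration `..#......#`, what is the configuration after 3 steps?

......#.#.

step 1: .#......#.
step 2: #......#.#
step 3: ......#.#.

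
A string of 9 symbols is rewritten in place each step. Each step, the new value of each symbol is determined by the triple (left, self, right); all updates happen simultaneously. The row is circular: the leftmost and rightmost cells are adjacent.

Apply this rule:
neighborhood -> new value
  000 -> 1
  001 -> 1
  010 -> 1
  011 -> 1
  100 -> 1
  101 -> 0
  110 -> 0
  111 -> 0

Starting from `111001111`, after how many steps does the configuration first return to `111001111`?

000111000
111100111
000011100
111110011
000001110
111111001
000000111
111111100
100000011
011111110
110000001
001111111
111000000
100111111
011100000
110011111
001110000
111001111

18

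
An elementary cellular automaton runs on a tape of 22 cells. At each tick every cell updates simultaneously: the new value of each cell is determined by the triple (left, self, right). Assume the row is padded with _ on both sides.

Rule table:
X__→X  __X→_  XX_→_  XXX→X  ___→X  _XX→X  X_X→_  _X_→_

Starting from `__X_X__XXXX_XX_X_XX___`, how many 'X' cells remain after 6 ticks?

10

tick 1: X____X_XXX__X____X_XXX
tick 2: _XXX___XX_X__XXX___XX_
tick 3: _XX_XX_X___X_XX_XX_X_X
tick 4: _X__X___XX___X__X_____
tick 5: __X__XX_X_XX__X__XXXXX
tick 6: X__X_X____X_X__X_XXXX_
count of X: 10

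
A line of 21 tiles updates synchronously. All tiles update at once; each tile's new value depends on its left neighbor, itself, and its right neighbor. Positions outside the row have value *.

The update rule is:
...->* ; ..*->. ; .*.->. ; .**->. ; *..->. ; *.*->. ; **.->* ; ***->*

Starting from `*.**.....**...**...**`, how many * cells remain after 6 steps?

*..*.***..*.*..*.*..*
*.....**.............
*.***..*.***********.
*..**.....**********.
*...*.***..*********.
*.*....**...********.
count of *: 12

12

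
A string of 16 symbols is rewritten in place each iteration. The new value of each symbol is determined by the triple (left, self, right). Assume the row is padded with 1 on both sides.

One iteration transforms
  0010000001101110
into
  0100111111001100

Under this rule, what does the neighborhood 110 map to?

0

At position 10 the neighborhood is 110; the next row has 0 there.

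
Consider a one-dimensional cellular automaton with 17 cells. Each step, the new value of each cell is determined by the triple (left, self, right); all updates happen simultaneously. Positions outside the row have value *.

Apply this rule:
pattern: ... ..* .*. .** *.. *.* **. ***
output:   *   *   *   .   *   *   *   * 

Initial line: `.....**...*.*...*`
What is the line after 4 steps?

step 1: *****.**********.
step 2: ******.**********
step 3: *******.*********
step 4: ********.********

********.********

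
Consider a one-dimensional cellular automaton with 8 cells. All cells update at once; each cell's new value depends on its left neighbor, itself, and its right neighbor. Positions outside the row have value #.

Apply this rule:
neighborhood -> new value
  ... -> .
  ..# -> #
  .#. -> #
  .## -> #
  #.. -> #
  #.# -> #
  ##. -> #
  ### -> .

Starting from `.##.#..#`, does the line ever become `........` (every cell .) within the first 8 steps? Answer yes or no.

########
........
all cells are . at step 2

yes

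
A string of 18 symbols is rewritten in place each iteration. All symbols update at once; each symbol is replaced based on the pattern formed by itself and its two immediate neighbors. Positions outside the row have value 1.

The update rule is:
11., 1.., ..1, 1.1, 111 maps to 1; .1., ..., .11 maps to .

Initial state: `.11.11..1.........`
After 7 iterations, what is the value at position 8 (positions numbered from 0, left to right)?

1.11.111.1.......1
11.11.111.1.....1.
111.11.111.1...1.1
1111.11.111.1.1.1.
11111.11.111.1.1.1
111111.11.111.1.1.
1111111.11.111.1.1
position 8 holds 1

1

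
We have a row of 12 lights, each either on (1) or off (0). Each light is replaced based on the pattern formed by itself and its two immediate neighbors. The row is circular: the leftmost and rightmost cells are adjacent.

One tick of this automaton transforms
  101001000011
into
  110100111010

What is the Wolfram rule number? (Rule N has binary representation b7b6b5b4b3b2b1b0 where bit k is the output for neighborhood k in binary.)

position 11: 111 → 0  (bit 7 = 0)
position 0: 110 → 1  (bit 6 = 1)
position 1: 101 → 1  (bit 5 = 1)
position 3: 100 → 1  (bit 4 = 1)
position 10: 011 → 1  (bit 3 = 1)
position 2: 010 → 0  (bit 2 = 0)
position 4: 001 → 0  (bit 1 = 0)
position 7: 000 → 1  (bit 0 = 1)
bits b7..b0 = 01111001 = 121

121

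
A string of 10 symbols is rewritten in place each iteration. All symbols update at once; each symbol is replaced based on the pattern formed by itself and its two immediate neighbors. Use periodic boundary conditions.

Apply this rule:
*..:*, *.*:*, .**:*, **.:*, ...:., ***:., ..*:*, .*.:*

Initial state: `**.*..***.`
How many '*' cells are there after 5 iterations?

4

*******.**
......***.
.....**.**
*...******
**.**.....
count of *: 4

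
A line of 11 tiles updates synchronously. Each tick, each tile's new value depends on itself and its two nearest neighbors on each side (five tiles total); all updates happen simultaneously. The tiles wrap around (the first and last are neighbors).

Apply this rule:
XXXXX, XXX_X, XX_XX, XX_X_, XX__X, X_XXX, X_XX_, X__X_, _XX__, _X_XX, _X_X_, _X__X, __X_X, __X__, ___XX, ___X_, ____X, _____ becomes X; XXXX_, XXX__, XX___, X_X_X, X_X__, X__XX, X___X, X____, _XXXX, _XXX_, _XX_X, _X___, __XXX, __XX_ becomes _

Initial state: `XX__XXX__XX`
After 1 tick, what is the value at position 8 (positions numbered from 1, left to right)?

X

tick 1: __X____X___
position 8 holds X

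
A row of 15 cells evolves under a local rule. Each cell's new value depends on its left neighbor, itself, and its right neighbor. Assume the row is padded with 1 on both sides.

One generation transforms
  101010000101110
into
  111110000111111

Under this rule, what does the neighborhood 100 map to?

0

At position 5 the neighborhood is 100; the next row has 0 there.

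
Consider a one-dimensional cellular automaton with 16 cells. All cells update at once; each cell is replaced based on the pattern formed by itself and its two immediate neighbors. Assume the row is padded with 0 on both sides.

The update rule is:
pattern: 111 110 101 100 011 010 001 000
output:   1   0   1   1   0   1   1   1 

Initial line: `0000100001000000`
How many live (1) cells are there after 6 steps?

14

1111111111111111
0111111111111110
1011111111111101
1101111111111011
0010111111110100
1111011111101111
count of 1: 14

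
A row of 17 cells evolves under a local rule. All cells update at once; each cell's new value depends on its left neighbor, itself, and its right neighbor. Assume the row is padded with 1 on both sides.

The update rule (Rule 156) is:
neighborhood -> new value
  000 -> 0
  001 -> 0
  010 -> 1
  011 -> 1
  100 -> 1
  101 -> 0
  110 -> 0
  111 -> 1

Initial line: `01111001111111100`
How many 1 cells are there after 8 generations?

01110101111111010
01100101111110010
01010101111101010
01010101111001010
01010101110101010
01010101100101010
01010101010101010
01010101010101010
count of 1: 8

8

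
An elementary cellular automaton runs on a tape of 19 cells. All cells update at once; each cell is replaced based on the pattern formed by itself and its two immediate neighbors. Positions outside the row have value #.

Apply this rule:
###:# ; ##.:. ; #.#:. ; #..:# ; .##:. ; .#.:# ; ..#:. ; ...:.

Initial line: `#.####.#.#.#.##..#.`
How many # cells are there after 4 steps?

step 1: ...##..#.#.#...#.#.
step 2: #....#.#.#.##..#.#.
step 3: .#...#.#.#...#.#.#.
step 4: .##..#.#.##..#.#.#.
count of #: 9

9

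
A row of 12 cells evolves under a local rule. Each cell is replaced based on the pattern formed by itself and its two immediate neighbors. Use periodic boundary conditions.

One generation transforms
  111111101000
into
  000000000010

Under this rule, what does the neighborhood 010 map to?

At position 8 the neighborhood is 010; the next row has 0 there.

0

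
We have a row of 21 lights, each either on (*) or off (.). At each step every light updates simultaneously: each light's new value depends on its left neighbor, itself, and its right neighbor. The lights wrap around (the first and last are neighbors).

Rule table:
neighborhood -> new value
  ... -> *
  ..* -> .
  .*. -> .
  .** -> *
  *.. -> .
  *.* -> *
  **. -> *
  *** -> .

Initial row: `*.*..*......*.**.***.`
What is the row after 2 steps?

*..***.*..*..*...****

.*.....****..*****.**
*..***.*..*..*...****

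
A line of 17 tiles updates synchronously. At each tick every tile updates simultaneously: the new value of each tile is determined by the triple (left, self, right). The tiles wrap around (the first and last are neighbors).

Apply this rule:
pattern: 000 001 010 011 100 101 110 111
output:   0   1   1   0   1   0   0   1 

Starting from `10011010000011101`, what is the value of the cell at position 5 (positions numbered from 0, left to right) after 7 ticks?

01100011000101000
10010100101101100
11110111100000011
11100011010000101
11010100011001100
00010110100110011
10110000111001100
position 5 holds 0

0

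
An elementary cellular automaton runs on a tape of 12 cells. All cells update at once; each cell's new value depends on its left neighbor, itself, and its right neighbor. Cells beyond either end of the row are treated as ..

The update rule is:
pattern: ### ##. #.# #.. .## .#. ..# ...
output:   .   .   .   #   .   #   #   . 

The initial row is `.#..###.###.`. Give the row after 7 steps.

##....####..

####.......#
....#.....##
...###...#..
..#...#.###.
.###.##....#
#......#..##
##....####..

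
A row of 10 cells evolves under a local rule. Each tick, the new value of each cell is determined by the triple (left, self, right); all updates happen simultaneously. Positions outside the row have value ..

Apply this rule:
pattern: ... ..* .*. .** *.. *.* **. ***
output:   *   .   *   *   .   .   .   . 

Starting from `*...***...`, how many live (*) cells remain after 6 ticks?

*.*.*...**
*.*.*.*.*.
*.*.*.*.*.  (fixed point — unchanged through tick 6)
count of *: 5

5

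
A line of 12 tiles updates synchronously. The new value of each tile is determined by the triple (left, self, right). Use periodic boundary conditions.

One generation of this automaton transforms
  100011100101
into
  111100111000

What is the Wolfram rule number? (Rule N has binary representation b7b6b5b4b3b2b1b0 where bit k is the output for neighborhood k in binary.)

position 5: 111 → 0  (bit 7 = 0)
position 0: 110 → 1  (bit 6 = 1)
position 10: 101 → 0  (bit 5 = 0)
position 1: 100 → 1  (bit 4 = 1)
position 4: 011 → 0  (bit 3 = 0)
position 9: 010 → 0  (bit 2 = 0)
position 3: 001 → 1  (bit 1 = 1)
position 2: 000 → 1  (bit 0 = 1)
bits b7..b0 = 01010011 = 83

83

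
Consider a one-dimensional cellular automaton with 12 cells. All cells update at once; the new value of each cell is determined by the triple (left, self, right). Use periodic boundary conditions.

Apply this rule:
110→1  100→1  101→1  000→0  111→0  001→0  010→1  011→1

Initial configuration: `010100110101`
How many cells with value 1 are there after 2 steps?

111110111111
000011100000
count of 1: 3

3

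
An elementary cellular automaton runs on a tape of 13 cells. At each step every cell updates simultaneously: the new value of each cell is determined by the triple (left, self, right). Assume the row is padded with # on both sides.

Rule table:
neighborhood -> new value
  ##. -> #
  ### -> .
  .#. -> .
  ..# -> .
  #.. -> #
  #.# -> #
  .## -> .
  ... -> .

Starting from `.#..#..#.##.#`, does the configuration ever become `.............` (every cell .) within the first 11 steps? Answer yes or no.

#.#..#..#.##.
##.#..#..#.##
.##.#..#..#..
#.##.#..#..#.
##.##.#..#..#
.##.##.#..#..
#.##.##.#..#.
##.##.##.#..#
.##.##.##.#..
#.##.##.##.#.
##.##.##.##.#
step 11 is ##.##.##.##.#, still not uniform .

no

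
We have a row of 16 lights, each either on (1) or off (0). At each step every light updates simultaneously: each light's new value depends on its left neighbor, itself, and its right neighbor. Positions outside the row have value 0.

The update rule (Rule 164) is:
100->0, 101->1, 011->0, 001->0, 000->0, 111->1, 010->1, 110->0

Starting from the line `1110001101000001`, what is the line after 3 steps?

0100000011000001
0100000000000001
0100000000000001

0100000000000001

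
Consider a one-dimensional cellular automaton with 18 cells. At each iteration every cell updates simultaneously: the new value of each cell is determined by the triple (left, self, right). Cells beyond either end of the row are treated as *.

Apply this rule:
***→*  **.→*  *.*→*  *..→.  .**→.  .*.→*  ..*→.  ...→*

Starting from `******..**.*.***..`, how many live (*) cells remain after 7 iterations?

13

******...****.**..
******.*..****.*..
********...*****..
********.*..****..
**********...***..
**********.*..**..
************...*..
count of *: 13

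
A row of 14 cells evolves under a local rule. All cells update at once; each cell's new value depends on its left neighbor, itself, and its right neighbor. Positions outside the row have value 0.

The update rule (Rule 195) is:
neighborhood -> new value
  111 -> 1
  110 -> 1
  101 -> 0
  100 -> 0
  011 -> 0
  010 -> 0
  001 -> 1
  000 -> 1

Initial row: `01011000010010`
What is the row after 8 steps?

10001011100100
00110001101001
11010110100010
01000010001100
10011100110101
00101101010000
11000100000111
01011001111011

01011001111011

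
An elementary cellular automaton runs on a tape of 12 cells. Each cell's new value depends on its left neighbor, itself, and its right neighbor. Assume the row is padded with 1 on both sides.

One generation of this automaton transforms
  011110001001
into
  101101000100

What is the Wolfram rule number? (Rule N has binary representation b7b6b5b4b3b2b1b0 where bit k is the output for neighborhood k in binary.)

176

position 2: 111 → 1  (bit 7 = 1)
position 4: 110 → 0  (bit 6 = 0)
position 0: 101 → 1  (bit 5 = 1)
position 5: 100 → 1  (bit 4 = 1)
position 1: 011 → 0  (bit 3 = 0)
position 8: 010 → 0  (bit 2 = 0)
position 7: 001 → 0  (bit 1 = 0)
position 6: 000 → 0  (bit 0 = 0)
bits b7..b0 = 10110000 = 176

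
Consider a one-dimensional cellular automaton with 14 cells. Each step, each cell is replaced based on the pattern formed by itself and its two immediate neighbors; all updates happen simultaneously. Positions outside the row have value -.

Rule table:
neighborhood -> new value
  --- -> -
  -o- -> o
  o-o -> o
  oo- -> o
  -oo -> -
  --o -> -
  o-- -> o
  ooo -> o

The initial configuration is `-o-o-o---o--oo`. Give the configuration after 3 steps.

---oooooo--ooo

-oooooo--oo--o
--oooooo--oo-o
---oooooo--ooo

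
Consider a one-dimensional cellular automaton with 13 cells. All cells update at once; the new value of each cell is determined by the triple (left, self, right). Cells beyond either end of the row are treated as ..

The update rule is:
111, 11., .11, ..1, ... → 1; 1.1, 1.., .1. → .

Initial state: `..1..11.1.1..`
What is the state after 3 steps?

11..111.....1
11.1111.1111.
11.1111.1111.

11.1111.1111.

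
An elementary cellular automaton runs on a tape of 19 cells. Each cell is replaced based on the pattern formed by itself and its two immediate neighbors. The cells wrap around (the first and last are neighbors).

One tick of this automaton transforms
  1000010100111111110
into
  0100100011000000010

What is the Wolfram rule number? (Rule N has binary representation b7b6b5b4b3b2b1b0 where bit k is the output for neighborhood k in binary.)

position 11: 111 → 0  (bit 7 = 0)
position 17: 110 → 1  (bit 6 = 1)
position 6: 101 → 0  (bit 5 = 0)
position 1: 100 → 1  (bit 4 = 1)
position 10: 011 → 0  (bit 3 = 0)
position 0: 010 → 0  (bit 2 = 0)
position 4: 001 → 1  (bit 1 = 1)
position 2: 000 → 0  (bit 0 = 0)
bits b7..b0 = 01010010 = 82

82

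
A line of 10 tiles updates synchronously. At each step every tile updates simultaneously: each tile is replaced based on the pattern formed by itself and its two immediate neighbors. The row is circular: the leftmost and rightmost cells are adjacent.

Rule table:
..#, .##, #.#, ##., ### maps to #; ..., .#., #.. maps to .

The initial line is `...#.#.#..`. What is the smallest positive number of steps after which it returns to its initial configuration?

10

..#.#.#...
.#.#.#....
#.#.#.....
.#.#.....#
#.#.....#.
.#.....#.#
#.....#.#.
.....#.#.#
....#.#.#.
...#.#.#..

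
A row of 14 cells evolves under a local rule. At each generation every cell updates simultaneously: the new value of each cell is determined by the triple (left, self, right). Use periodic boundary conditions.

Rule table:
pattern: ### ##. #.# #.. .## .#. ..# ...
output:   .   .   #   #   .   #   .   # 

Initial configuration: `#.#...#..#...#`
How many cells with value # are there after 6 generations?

4

.####.##.###..
.....#..#...##
####.##.###...
....#..#...##.
###.##.###...#
...#..#...##..
count of #: 4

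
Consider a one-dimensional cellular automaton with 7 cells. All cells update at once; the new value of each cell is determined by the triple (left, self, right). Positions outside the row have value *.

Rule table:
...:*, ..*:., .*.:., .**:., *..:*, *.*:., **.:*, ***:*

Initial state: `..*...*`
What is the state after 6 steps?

*..**..
**..**.
***..*.
****...
******.
******.

******.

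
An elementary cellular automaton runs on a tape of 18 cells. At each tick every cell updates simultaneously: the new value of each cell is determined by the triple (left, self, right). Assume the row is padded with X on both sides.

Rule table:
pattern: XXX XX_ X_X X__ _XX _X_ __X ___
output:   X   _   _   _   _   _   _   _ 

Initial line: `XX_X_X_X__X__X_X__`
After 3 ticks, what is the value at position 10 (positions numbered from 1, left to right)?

X_________________
__________________
__________________
position 10 holds _

_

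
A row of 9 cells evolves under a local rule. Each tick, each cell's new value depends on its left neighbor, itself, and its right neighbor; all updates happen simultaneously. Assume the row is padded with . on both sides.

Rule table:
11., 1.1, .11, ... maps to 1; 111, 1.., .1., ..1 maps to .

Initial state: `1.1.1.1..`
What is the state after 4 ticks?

.1.1.1..1
..1.1....
1..1..111
......1.1

......1.1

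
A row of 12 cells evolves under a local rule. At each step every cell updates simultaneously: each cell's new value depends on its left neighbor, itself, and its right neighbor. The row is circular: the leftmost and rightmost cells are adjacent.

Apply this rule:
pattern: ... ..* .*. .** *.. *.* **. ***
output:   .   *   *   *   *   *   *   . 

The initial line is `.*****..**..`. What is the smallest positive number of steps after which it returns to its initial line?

36

**...******.
***.**....**
..*****..**.
.**...******
****.**....*
...*****..**
*.**...*****
*****.**....
*...*****..*
**.**...****
.*****.**...
**...*****..
***.**...***
..*****.**..
.**...*****.
****.**...**
...*****.**.
..**...*****
*****.**...*
....*****.**
*..**...****
******.**...
*....*****.*
**..**...***
.******.**..
**....*****.
***..**...**
..******.**.
.**....*****
****..**...*
...******.**
*.**....****
*****..**...
*...******.*
**.**....***
.*****..**..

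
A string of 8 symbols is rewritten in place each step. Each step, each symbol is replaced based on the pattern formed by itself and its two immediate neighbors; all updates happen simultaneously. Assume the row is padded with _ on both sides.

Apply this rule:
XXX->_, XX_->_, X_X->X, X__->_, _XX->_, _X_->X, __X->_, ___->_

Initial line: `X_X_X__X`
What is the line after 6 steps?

XXXXX__X
_______X
_______X  (fixed point — unchanged through step 6)

_______X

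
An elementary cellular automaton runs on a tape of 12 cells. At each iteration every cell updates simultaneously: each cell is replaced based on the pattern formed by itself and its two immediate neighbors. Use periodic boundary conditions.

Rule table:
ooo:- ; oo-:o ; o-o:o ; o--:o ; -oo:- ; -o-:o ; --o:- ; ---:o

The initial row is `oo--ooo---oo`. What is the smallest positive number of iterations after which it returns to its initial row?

-oo---ooo---
--ooo---oooo
o---ooo----o
ooo---oooo--
--ooo----oo-
o---oooo--oo
ooo----oo---
--oooo--ooo-
o----oo---oo
oooo--ooo---
---oo---ooo-
oo--ooo---oo

12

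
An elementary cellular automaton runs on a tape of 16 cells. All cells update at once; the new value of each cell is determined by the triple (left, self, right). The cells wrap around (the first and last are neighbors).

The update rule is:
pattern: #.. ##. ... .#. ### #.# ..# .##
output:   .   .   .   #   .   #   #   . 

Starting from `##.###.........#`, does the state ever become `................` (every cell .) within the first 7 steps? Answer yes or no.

no

..#...........#.
.##..........##.
#...........#...
#..........##..#
..........#...#.
.........##..##.
........#...#...
step 7 is ........#...#..., still not uniform .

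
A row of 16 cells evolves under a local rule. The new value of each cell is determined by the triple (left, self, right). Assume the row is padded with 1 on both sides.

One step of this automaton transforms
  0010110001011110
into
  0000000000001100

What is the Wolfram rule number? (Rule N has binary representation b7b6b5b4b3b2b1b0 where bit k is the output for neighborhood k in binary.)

position 12: 111 → 1  (bit 7 = 1)
position 5: 110 → 0  (bit 6 = 0)
position 3: 101 → 0  (bit 5 = 0)
position 0: 100 → 0  (bit 4 = 0)
position 4: 011 → 0  (bit 3 = 0)
position 2: 010 → 0  (bit 2 = 0)
position 1: 001 → 0  (bit 1 = 0)
position 7: 000 → 0  (bit 0 = 0)
bits b7..b0 = 10000000 = 128

128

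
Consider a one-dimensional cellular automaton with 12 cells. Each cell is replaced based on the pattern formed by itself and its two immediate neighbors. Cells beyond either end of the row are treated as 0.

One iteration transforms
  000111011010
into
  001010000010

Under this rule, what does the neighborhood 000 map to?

0

At position 0 the neighborhood is 000; the next row has 0 there.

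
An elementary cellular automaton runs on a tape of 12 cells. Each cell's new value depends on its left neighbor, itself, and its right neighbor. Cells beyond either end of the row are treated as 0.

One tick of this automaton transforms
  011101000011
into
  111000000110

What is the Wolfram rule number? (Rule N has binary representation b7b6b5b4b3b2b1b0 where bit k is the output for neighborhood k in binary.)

138

position 2: 111 → 1  (bit 7 = 1)
position 3: 110 → 0  (bit 6 = 0)
position 4: 101 → 0  (bit 5 = 0)
position 6: 100 → 0  (bit 4 = 0)
position 1: 011 → 1  (bit 3 = 1)
position 5: 010 → 0  (bit 2 = 0)
position 0: 001 → 1  (bit 1 = 1)
position 7: 000 → 0  (bit 0 = 0)
bits b7..b0 = 10001010 = 138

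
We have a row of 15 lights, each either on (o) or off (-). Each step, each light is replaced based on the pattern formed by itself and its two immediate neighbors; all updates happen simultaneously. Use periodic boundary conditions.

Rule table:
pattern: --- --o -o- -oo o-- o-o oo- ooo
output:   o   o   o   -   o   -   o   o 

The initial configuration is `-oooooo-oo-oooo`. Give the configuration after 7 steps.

--ooooo--o--ooo
oo-ooooooooo-oo
oo--oooooooo--o
oooo-ooooooooo-
-ooo--oooooooo-
o-oooo-oooooooo
o--ooo--ooooooo

o--ooo--ooooooo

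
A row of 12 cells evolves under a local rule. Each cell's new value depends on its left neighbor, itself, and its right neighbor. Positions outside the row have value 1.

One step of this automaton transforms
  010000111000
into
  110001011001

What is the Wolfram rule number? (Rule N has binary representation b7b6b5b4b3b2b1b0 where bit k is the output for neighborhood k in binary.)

position 7: 111 → 1  (bit 7 = 1)
position 8: 110 → 1  (bit 6 = 1)
position 0: 101 → 1  (bit 5 = 1)
position 2: 100 → 0  (bit 4 = 0)
position 6: 011 → 0  (bit 3 = 0)
position 1: 010 → 1  (bit 2 = 1)
position 5: 001 → 1  (bit 1 = 1)
position 3: 000 → 0  (bit 0 = 0)
bits b7..b0 = 11100110 = 230

230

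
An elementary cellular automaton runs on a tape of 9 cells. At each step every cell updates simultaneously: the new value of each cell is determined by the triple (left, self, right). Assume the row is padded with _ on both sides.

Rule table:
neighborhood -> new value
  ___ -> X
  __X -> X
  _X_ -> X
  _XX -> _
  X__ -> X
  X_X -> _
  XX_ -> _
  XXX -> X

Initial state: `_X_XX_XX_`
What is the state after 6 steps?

XX______X
__XXXXXXX
XX_XXXXX_
____XXX_X
XXXX_X__X
_XX__XXXX

_XX__XXXX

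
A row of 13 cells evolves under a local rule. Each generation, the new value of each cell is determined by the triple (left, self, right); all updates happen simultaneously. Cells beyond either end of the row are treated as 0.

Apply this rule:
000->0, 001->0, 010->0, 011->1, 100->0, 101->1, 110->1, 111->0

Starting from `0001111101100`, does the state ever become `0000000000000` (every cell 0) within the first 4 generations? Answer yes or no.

yes

0001000111100
0000000100100
0000000000000
all cells are 0 at generation 3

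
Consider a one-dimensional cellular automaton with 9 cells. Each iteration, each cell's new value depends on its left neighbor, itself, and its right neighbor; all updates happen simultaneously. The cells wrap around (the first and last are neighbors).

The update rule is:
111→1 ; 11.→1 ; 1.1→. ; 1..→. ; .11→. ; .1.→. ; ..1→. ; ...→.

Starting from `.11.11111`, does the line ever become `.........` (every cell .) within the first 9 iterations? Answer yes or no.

..1..1111
......111
.......11
........1
.........
all cells are . at iteration 5

yes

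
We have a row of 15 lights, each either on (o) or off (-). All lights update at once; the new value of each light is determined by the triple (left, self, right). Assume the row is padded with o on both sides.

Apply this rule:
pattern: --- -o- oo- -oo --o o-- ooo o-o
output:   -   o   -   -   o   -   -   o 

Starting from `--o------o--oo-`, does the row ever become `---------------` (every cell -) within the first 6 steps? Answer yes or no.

-oo-----oo-o--o
o------o--oo-o-
------oo-o--ooo
-----o--oo-o---
----oo-o--oo--o
---o--oo-o---o-
step 6 is ---o--oo-o---o-, still not uniform -

no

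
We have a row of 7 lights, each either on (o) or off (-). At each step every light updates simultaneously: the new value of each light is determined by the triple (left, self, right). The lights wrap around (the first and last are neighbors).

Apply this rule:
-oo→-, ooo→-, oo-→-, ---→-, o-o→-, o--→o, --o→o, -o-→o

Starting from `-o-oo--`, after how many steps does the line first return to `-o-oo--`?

7

step 1: oo---o-
step 2: --o-oo-
step 3: -oo---o
step 4: ---o-oo
step 5: o-oo---
step 6: o---o-o
step 7: -o-oo--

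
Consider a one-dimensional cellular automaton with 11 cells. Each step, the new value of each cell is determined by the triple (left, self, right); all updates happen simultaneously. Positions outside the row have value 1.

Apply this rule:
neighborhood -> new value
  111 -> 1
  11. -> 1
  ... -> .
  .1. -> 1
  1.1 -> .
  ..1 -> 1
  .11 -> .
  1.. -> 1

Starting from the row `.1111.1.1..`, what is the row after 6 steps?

..111.1.111
11.11.1..11
11..1.111.1
11111..11..
1111111.111
1111111..11

1111111..11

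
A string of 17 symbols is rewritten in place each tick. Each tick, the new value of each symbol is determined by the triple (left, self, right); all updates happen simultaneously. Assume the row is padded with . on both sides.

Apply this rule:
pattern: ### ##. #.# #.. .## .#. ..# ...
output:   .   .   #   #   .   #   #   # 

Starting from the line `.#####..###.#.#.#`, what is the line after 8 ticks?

######..###......

tick 1: #.....##...######
tick 2: ######..###......
tick 3: ......##...######
tick 4: ######..###......  (repeats tick 2; period 2)
tick 8: ######..###......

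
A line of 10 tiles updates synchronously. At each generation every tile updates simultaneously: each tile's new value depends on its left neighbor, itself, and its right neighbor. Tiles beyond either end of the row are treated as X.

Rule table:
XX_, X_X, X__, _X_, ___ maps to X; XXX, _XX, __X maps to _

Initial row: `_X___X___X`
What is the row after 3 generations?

XX__XX__XX

generation 1: XXXX_XXX__
generation 2: ___XX__XX_
generation 3: XX__XX__XX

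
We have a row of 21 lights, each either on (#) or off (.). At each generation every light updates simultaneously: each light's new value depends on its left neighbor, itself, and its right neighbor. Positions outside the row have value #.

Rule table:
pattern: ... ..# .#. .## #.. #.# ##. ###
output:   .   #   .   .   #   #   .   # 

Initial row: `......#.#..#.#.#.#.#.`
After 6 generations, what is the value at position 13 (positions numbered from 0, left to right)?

#

generation 1: #....#.#.##.#.#.#.#.#
generation 2: .#..#.#.#..#.#.#.#.#.
generation 3: #.##.#.#.##.#.#.#.#.#
generation 4: .#..#.#.#..#.#.#.#.#.  (repeats generation 2; period 2)
generation 6: .#..#.#.#..#.#.#.#.#.
position 13 holds #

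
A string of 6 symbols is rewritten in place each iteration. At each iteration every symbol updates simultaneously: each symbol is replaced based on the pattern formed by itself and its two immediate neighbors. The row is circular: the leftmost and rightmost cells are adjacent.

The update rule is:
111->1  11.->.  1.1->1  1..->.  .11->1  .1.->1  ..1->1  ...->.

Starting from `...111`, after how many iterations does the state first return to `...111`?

..111.
.111..
111...
11...1
1...11
...111

6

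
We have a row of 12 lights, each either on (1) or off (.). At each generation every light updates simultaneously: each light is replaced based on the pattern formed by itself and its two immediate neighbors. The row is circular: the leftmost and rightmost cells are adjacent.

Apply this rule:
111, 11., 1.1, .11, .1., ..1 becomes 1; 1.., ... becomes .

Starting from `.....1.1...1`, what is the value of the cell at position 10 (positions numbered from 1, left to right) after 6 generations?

1

generation 1: ....1111..11
generation 2: ...11111.111
generation 3: ..1111111111
generation 4: .11111111111
generation 5: 111111111111
generation 6: 111111111111
position 10 holds 1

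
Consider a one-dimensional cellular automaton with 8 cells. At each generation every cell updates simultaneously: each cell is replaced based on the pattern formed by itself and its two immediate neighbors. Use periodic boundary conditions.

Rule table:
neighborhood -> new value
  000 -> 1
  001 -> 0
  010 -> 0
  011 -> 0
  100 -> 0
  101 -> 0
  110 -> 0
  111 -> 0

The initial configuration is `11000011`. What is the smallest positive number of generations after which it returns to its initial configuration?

2

generation 1: 00011000
generation 2: 11000011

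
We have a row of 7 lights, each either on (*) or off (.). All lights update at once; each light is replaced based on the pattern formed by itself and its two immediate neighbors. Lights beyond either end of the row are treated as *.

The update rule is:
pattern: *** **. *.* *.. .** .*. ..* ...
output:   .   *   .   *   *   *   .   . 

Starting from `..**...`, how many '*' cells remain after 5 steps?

*.***..
*.*.**.
*.*.**.  (fixed point — unchanged through step 5)
count of *: 4

4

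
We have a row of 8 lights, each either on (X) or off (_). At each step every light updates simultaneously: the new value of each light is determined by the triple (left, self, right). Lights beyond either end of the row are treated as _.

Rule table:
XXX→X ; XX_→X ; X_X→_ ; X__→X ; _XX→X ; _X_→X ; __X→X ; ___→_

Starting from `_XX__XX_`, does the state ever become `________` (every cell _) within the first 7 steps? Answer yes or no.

no

step 1: XXXXXXXX
step 2: XXXXXXXX  (fixed point — unchanged through step 7)
step 7 is XXXXXXXX, still not uniform _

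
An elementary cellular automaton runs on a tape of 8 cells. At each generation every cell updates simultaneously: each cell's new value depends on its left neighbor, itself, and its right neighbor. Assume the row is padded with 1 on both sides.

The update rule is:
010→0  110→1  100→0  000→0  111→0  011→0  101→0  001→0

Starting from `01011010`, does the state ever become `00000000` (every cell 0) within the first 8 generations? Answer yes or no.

00001000
00000000
all cells are 0 at generation 2

yes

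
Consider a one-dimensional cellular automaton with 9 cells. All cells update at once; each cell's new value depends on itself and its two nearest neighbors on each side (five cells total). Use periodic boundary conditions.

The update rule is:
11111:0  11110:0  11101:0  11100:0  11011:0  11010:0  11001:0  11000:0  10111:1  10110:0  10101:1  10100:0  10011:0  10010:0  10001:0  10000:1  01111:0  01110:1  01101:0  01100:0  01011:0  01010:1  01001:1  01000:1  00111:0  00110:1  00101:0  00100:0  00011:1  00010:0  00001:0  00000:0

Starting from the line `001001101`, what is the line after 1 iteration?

100101000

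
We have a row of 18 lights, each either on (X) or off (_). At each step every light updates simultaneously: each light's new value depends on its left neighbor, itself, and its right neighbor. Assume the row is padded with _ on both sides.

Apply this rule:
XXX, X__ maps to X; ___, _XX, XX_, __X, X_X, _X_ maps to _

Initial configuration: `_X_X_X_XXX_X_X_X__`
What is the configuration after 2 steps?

_________X_______X

________X_______X_
_________X_______X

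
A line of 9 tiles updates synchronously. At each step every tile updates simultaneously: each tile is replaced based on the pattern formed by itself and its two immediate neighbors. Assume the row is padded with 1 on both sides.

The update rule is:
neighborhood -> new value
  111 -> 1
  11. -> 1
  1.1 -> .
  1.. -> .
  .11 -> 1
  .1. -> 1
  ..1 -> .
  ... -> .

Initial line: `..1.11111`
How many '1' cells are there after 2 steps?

..1.11111  (fixed point — unchanged through step 2)
count of 1: 6

6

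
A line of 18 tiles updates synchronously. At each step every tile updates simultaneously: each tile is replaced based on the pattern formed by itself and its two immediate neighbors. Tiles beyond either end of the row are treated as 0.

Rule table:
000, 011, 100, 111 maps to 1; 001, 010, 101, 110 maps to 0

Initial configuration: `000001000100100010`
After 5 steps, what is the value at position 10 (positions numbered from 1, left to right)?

0

step 1: 111100110010011001
step 2: 111010101001010100
step 3: 110000000100000011
step 4: 101111110011111010
step 5: 001111101011110001
position 10 holds 0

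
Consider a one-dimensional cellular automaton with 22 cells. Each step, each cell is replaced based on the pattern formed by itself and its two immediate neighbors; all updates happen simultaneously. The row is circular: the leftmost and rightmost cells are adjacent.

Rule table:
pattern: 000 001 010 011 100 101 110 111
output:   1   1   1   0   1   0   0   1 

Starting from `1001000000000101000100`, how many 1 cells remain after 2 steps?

step 1: 1111111111111101111111
step 2: 1111111111111000111111
count of 1: 19

19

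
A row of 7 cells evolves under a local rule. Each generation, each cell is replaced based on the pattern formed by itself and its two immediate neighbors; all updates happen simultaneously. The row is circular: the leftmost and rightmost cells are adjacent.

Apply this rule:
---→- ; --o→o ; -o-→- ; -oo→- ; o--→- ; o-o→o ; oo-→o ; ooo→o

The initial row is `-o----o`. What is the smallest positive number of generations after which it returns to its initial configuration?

generation 1: o----o-
generation 2: ----o-o
generation 3: ---o-o-
generation 4: --o-o--
generation 5: -o-o---
generation 6: o-o----
generation 7: -o----o

7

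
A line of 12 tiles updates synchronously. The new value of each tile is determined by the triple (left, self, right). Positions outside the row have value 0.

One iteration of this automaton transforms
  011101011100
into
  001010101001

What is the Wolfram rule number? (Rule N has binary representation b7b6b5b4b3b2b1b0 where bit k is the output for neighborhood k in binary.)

161

position 2: 111 → 1  (bit 7 = 1)
position 3: 110 → 0  (bit 6 = 0)
position 4: 101 → 1  (bit 5 = 1)
position 10: 100 → 0  (bit 4 = 0)
position 1: 011 → 0  (bit 3 = 0)
position 5: 010 → 0  (bit 2 = 0)
position 0: 001 → 0  (bit 1 = 0)
position 11: 000 → 1  (bit 0 = 1)
bits b7..b0 = 10100001 = 161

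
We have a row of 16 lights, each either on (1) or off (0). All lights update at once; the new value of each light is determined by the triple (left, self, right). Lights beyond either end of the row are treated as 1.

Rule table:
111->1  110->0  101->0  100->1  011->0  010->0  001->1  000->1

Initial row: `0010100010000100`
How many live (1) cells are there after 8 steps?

step 1: 1100011101111011
step 2: 1011101000110001
step 3: 0001000111001110
step 4: 1110111010110100
step 5: 1100010000000011
step 6: 1011101111111101
step 7: 0001000111111000
step 8: 1110111011110111
count of 1: 13

13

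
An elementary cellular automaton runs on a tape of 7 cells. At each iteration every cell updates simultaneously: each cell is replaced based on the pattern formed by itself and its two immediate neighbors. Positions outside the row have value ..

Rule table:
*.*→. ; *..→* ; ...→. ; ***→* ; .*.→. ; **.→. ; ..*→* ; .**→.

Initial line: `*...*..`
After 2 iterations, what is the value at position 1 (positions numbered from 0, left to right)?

.*.*.*.
*.....*
position 1 holds .

.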